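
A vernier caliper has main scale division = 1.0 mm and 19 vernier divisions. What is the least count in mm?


LC = MSD / n_div
= 1.0 / 19
= 0.0526

0.0526


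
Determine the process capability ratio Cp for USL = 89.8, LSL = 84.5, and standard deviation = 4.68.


Cp = (USL - LSL) / (6 * sigma)
= (89.8 - 84.5) / (6 * 4.68)
= 5.3000 / 28.0800
= 0.1887

0.1887


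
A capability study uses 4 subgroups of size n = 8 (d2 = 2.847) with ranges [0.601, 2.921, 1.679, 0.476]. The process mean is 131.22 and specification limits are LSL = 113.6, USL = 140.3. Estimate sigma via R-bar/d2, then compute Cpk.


R_bar = (0.601 + 2.921 + 1.679 + 0.476) / 4 = 1.41925
sigma = R_bar / d2 = 1.41925 / 2.847 = 0.4985072
Cp = (USL - LSL)/(6*sigma) = (140.3 - 113.6)/(6*0.4985072) = 8.9267
Cpu = (140.3 - 131.22)/(3*0.4985072) = 6.0715
Cpl = (131.22 - 113.6)/(3*0.4985072) = 11.7818
Cpk = min(Cpu, Cpl) = 6.0715

6.0715


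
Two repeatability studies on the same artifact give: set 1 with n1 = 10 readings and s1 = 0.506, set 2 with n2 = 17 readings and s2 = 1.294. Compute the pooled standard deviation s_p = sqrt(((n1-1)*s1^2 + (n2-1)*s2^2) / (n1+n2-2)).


s_p = sqrt(((n1-1)*s1^2 + (n2-1)*s2^2) / (n1+n2-2))
numerator = (10-1)*0.506^2 + (17-1)*1.294^2 = 2.304324 + 26.790976 = 29.0953
denominator = 10 + 17 - 2 = 25
s_p^2 = 29.0953 / 25 = 1.163812
s_p = sqrt(1.163812) = 1.0788

1.0788


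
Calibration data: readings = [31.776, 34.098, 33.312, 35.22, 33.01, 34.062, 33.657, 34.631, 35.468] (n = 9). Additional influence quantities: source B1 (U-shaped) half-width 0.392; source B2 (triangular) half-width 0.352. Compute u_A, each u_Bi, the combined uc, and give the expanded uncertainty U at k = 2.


mean = (31.776 + 34.098 + 33.312 + 35.22 + 33.01 + 34.062 + 33.657 + 34.631 + 35.468) / 9 = 33.91488889
s = sqrt(sum((x - mean)^2)/(n-1)) = 1.1460316
u_A = s / sqrt(n) = 1.1460316 / sqrt(9) = 0.38201053
u_B1 = 0.392 / sqrt(2) = 0.27718586
u_B2 = 0.352 / sqrt(6) = 0.1437034
uc = sqrt(0.38201053^2 + 0.27718586^2 + 0.1437034^2) = 0.49337077
U = k * uc = 2 * 0.49337077
U = 0.9867

0.9867


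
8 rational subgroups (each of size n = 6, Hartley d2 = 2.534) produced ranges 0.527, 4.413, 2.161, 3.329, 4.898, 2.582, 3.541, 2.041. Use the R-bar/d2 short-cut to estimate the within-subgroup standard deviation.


R_bar = (0.527 + 4.413 + 2.161 + 3.329 + 4.898 + 2.582 + 3.541 + 2.041) / 8
R_bar = 23.492 / 8 = 2.9365
sigma_hat = R_bar / d2 = 2.9365 / 2.534 = 1.1588

1.1588


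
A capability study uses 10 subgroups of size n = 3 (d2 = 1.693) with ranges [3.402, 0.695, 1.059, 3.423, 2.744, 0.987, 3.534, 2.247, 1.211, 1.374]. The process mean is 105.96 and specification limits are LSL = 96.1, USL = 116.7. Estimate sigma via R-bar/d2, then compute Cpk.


R_bar = (3.402 + 0.695 + 1.059 + 3.423 + 2.744 + 0.987 + 3.534 + 2.247 + 1.211 + 1.374) / 10 = 2.0676
sigma = R_bar / d2 = 2.0676 / 1.693 = 1.221264
Cp = (USL - LSL)/(6*sigma) = (116.7 - 96.1)/(6*1.221264) = 2.8113
Cpu = (116.7 - 105.96)/(3*1.221264) = 2.9314
Cpl = (105.96 - 96.1)/(3*1.221264) = 2.6912
Cpk = min(Cpu, Cpl) = 2.6912

2.6912


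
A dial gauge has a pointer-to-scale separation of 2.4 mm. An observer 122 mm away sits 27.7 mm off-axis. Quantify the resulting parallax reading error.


error = h * offset / d
= 2.4 * 27.7 / 122
= 0.5449

0.5449


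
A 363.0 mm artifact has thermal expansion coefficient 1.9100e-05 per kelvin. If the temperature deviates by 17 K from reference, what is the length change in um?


dL = L * alpha * dT
= 363.0 * 1.9100e-05 * 17
= 0.1178661 mm
dL_um = 0.1178661 * 1000 = 117.8661 um

117.8661


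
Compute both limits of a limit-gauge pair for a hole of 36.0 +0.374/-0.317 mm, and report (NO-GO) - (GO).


GO = nominal - lower_tol (smallest hole = maximum material condition)
GO = 36.0 - 0.317 = 35.683
NO-GO = nominal + upper_tol (largest hole = least material condition)
NO-GO = 36.0 + 0.374 = 36.374
spread = NO-GO - GO = 36.374 - 35.683 = 0.6910

0.6910


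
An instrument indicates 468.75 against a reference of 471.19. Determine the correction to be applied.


Correction = standard - reading
= 471.19 - 468.75
= 2.4400

2.4400


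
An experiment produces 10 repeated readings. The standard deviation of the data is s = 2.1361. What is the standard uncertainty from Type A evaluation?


u_A = s / sqrt(n)
u_A = 2.1361 / sqrt(10)
u_A = 2.1361 / 3.1622777
u_A = 0.6755

0.6755


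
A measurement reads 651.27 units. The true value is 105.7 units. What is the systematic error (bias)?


Systematic error = measured - true
= 651.27 - 105.7
= 545.5700

545.5700


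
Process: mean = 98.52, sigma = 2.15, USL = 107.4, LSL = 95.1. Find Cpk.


Cpu = (USL - mean) / (3*sigma) = (107.4 - 98.52) / (3*2.15) = 1.3767
Cpl = (mean - LSL) / (3*sigma) = (98.52 - 95.1) / (3*2.15) = 0.5302
Cpk = min(Cpu, Cpl) = 0.5302

0.5302


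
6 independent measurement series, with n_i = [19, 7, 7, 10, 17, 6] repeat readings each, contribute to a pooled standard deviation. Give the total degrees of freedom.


nu = sum_i (n_i - 1)
nu = ((19 - 1) + (7 - 1) + (7 - 1) + (10 - 1) + (17 - 1) + (6 - 1))
nu = 18 + 6 + 6 + 9 + 16 + 5
nu = 60

60


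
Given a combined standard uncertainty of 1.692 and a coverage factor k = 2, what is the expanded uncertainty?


U = k * uc
U = 2 * 1.692
U = 3.3840

3.3840


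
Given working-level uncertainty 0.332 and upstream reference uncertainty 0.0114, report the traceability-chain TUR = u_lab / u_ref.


TUR = u_lab / u_ref
= 0.332 / 0.0114
= 29.1228

29.1228


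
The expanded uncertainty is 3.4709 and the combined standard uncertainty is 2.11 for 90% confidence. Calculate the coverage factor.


k = U / uc
k = 3.4709 / 2.11
k = 1.645

1.645


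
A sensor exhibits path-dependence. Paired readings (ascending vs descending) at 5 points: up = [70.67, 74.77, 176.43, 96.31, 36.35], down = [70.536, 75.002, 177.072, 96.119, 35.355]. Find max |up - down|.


|70.67 - 70.536| = 0.1340
|74.77 - 75.002| = 0.2320
|176.43 - 177.072| = 0.6420
|96.31 - 96.119| = 0.1910
|36.35 - 35.355| = 0.9950
hysteresis = max(diffs) = 0.9950

0.9950


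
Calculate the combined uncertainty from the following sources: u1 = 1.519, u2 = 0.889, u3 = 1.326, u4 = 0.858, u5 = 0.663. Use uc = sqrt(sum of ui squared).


uc = sqrt(1.519^2 + 0.889^2 + 1.326^2 + 0.858^2 + 0.663^2)
uc = sqrt(6.031691)
uc = 2.4560

2.4560


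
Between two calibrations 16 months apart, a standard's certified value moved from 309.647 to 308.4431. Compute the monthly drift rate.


rate = (v2 - v1) / months
= (308.4431 - 309.647) / 16
= -1.2039 / 16
= -0.0752

-0.0752


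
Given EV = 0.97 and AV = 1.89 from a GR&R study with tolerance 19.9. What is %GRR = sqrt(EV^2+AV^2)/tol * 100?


GRR = sqrt(EV^2 + AV^2) = sqrt(0.97^2 + 1.89^2) = 2.1243823
%GRR = GRR / tol * 100 = 2.1243823 / 19.9 * 100
%GRR = 10.6753

10.6753


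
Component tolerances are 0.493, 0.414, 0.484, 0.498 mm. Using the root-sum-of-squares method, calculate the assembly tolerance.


RSS = sqrt(0.493^2 + 0.414^2 + 0.484^2 + 0.498^2)
= sqrt(0.896705)
= 0.9469

0.9469


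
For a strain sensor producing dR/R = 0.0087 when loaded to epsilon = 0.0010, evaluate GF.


GF = (dR/R) / epsilon
= 0.0087 / 0.0010
= 8.7000

8.7000


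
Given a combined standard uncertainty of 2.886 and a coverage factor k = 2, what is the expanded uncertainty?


U = k * uc
U = 2 * 2.886
U = 5.7720

5.7720


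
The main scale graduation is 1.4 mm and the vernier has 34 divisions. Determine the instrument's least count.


LC = MSD / n_div
= 1.4 / 34
= 0.0412

0.0412


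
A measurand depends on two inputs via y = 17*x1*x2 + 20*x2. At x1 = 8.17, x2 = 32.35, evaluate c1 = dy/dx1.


y = 17*x1*x2 + 20*x2
dy/dx1 = 17*x2
Evaluate at x2 = 32.35: c1 = 17 * 32.35
c1 = 549.9500

549.9500


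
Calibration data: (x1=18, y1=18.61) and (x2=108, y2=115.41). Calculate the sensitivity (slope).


slope = (y2 - y1) / (x2 - x1)
= (115.41 - 18.61) / (108 - 18)
= 96.8000 / 90
= 1.0756

1.0756


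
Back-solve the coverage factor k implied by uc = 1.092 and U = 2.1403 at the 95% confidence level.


k = U / uc
k = 2.1403 / 1.092
k = 1.96

1.96


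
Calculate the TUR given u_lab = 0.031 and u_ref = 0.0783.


TUR = u_lab / u_ref
= 0.031 / 0.0783
= 0.3959

0.3959


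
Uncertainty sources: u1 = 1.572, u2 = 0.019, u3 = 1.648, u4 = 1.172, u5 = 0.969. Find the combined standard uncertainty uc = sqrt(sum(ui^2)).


uc = sqrt(1.572^2 + 0.019^2 + 1.648^2 + 1.172^2 + 0.969^2)
uc = sqrt(7.499994)
uc = 2.7386

2.7386


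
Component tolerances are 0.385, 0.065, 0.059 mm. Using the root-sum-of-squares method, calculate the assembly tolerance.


RSS = sqrt(0.385^2 + 0.065^2 + 0.059^2)
= sqrt(0.155931)
= 0.3949

0.3949


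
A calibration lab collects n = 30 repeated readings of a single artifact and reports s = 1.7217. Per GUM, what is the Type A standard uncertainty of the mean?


u_A = s / sqrt(n)
u_A = 1.7217 / sqrt(30)
u_A = 1.7217 / 5.4772256
u_A = 0.3143

0.3143


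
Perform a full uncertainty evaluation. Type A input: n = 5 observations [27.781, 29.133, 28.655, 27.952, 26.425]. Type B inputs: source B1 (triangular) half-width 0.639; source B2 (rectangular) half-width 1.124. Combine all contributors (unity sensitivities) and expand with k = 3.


mean = (27.781 + 29.133 + 28.655 + 27.952 + 26.425) / 5 = 27.9892
s = sqrt(sum((x - mean)^2)/(n-1)) = 1.0299297
u_A = s / sqrt(n) = 1.0299297 / sqrt(5) = 0.46059856
u_B1 = 0.639 / sqrt(6) = 0.26087066
u_B2 = 1.124 / sqrt(3) = 0.6489417
uc = sqrt(0.46059856^2 + 0.26087066^2 + 0.6489417^2) = 0.8374544
U = k * uc = 3 * 0.8374544
U = 2.5124

2.5124


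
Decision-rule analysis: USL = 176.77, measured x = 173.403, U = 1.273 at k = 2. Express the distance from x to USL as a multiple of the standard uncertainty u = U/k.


u = U / k = 1.273 / 2 = 0.6365
margin = |USL - x| = |176.77 - 173.403| = 3.367
z = margin / u = 3.367 / 0.6365
z = 5.2899

5.2899


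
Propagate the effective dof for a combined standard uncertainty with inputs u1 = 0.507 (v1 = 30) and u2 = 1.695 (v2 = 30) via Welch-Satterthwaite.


uc = sqrt(u1^2 + u2^2) = sqrt(0.507^2 + 1.695^2) = 1.7692015
v_eff = uc^4 / (u1^4/v1 + u2^4/v2)
= 1.7692015^4 / (0.507^4/30 + 1.695^4/30)
= 9.7973629 / 0.27734489
v_eff = 35.3256

35.3256


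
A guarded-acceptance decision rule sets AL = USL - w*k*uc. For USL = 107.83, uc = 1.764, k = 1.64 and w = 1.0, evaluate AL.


U = k * uc = 1.64 * 1.764 = 2.89296
guard band g = w * U = 1.0 * 2.89296 = 2.89296
AL = USL - g = 107.83 - 2.89296
AL = 104.9370

104.9370


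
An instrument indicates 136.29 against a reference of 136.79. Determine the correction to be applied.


Correction = standard - reading
= 136.79 - 136.29
= 0.5000

0.5000


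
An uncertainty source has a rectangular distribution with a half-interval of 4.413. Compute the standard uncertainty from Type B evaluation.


u_B = half_width / sqrt(3)
u_B = 4.413 / 1.7320508
u_B = 2.5478

2.5478


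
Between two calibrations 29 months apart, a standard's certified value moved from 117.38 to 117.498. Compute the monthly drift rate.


rate = (v2 - v1) / months
= (117.498 - 117.38) / 29
= 0.1180 / 29
= 0.0041

0.0041


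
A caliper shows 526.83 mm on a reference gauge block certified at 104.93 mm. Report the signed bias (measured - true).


Systematic error = measured - true
= 526.83 - 104.93
= 421.9000

421.9000


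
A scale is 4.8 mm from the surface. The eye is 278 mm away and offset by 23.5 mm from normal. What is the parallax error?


error = h * offset / d
= 4.8 * 23.5 / 278
= 0.4058

0.4058


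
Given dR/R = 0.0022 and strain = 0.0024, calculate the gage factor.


GF = (dR/R) / epsilon
= 0.0022 / 0.0024
= 0.9167

0.9167


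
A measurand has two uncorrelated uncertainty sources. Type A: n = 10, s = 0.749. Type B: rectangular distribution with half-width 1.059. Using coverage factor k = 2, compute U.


u_A = s / sqrt(n) = 0.749 / sqrt(10) = 0.2368546
u_B = half_width / sqrt(3) = 1.059 / sqrt(3) = 0.61141394
uc = sqrt(u_A^2 + u_B^2) = sqrt(0.2368546^2 + 0.61141394^2) = 0.65568827
U = k * uc = 2 * 0.65568827
U = 1.3114

1.3114


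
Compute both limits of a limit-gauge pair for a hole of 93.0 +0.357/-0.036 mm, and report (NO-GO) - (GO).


GO = nominal - lower_tol (smallest hole = maximum material condition)
GO = 93.0 - 0.036 = 92.964
NO-GO = nominal + upper_tol (largest hole = least material condition)
NO-GO = 93.0 + 0.357 = 93.357
spread = NO-GO - GO = 93.357 - 92.964 = 0.3930

0.3930


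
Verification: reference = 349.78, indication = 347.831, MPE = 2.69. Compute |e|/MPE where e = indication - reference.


e = indication - reference = 347.831 - 349.78 = -1.9490
|e| = 1.9490
ratio = |e| / MPE = 1.9490 / 2.69
ratio = 0.7245

0.7245


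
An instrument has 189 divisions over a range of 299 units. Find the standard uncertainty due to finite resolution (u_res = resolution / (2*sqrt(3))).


resolution = range / divisions
resolution = 299 / 189 = 1.5820106
u_res = resolution / (2*sqrt(3))
u_res = 1.5820106 / 3.4641016
u_res = 0.4567

0.4567


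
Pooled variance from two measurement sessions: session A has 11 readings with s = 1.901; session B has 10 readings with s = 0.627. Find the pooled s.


s_p = sqrt(((n1-1)*s1^2 + (n2-1)*s2^2) / (n1+n2-2))
numerator = (11-1)*1.901^2 + (10-1)*0.627^2 = 36.13801 + 3.538161 = 39.676171
denominator = 11 + 10 - 2 = 19
s_p^2 = 39.676171 / 19 = 2.0882195
s_p = sqrt(2.0882195) = 1.4451

1.4451


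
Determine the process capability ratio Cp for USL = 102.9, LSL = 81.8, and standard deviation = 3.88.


Cp = (USL - LSL) / (6 * sigma)
= (102.9 - 81.8) / (6 * 3.88)
= 21.1000 / 23.2800
= 0.9064

0.9064


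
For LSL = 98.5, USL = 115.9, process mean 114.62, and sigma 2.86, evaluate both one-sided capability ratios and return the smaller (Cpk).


Cpu = (USL - mean) / (3*sigma) = (115.9 - 114.62) / (3*2.86) = 0.1492
Cpl = (mean - LSL) / (3*sigma) = (114.62 - 98.5) / (3*2.86) = 1.8788
Cpk = min(Cpu, Cpl) = 0.1492

0.1492


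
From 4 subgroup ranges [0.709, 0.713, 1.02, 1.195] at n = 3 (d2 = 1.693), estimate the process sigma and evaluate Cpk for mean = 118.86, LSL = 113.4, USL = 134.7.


R_bar = (0.709 + 0.713 + 1.02 + 1.195) / 4 = 0.90925
sigma = R_bar / d2 = 0.90925 / 1.693 = 0.53706438
Cp = (USL - LSL)/(6*sigma) = (134.7 - 113.4)/(6*0.53706438) = 6.6100
Cpu = (134.7 - 118.86)/(3*0.53706438) = 9.8312
Cpl = (118.86 - 113.4)/(3*0.53706438) = 3.3888
Cpk = min(Cpu, Cpl) = 3.3888

3.3888


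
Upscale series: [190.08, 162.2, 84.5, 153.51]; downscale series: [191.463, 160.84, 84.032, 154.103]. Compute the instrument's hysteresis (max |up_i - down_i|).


|190.08 - 191.463| = 1.3830
|162.2 - 160.84| = 1.3600
|84.5 - 84.032| = 0.4680
|153.51 - 154.103| = 0.5930
hysteresis = max(diffs) = 1.3830

1.3830


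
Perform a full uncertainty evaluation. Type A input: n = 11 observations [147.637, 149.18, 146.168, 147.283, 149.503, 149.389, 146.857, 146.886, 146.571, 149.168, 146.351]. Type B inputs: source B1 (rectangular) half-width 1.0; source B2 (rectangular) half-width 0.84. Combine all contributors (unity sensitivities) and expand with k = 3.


mean = (147.637 + 149.18 + 146.168 + 147.283 + 149.503 + 149.389 + 146.857 + 146.886 + 146.571 + 149.168 + 146.351) / 11 = 147.7266364
s = sqrt(sum((x - mean)^2)/(n-1)) = 1.3203681
u_A = s / sqrt(n) = 1.3203681 / sqrt(11) = 0.39810596
u_B1 = 1.0 / sqrt(3) = 0.57735027
u_B2 = 0.84 / sqrt(3) = 0.48497423
uc = sqrt(0.39810596^2 + 0.57735027^2 + 0.48497423^2) = 0.85265567
U = k * uc = 3 * 0.85265567
U = 2.5580

2.5580


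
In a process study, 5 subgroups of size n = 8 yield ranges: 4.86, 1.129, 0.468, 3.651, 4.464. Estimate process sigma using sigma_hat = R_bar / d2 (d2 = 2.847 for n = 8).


R_bar = (4.86 + 1.129 + 0.468 + 3.651 + 4.464) / 5
R_bar = 14.572 / 5 = 2.9144
sigma_hat = R_bar / d2 = 2.9144 / 2.847 = 1.0237

1.0237


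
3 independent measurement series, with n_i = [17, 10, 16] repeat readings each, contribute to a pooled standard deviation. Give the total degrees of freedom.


nu = sum_i (n_i - 1)
nu = ((17 - 1) + (10 - 1) + (16 - 1))
nu = 16 + 9 + 15
nu = 40

40


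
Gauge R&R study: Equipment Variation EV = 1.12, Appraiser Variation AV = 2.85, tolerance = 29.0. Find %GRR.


GRR = sqrt(EV^2 + AV^2) = sqrt(1.12^2 + 2.85^2) = 3.0621724
%GRR = GRR / tol * 100 = 3.0621724 / 29.0 * 100
%GRR = 10.5592

10.5592


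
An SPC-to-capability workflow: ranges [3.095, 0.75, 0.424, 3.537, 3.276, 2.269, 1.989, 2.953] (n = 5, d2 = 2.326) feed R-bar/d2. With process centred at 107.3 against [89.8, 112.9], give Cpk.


R_bar = (3.095 + 0.75 + 0.424 + 3.537 + 3.276 + 2.269 + 1.989 + 2.953) / 8 = 2.286625
sigma = R_bar / d2 = 2.286625 / 2.326 = 0.9830718
Cp = (USL - LSL)/(6*sigma) = (112.9 - 89.8)/(6*0.9830718) = 3.9163
Cpu = (112.9 - 107.3)/(3*0.9830718) = 1.8988
Cpl = (107.3 - 89.8)/(3*0.9830718) = 5.9338
Cpk = min(Cpu, Cpl) = 1.8988

1.8988


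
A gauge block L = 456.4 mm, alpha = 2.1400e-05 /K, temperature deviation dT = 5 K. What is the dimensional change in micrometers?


dL = L * alpha * dT
= 456.4 * 2.1400e-05 * 5
= 0.0488348 mm
dL_um = 0.0488348 * 1000 = 48.8348 um

48.8348


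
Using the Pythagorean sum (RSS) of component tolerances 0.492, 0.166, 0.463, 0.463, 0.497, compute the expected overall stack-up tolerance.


RSS = sqrt(0.492^2 + 0.166^2 + 0.463^2 + 0.463^2 + 0.497^2)
= sqrt(0.945367)
= 0.9723

0.9723


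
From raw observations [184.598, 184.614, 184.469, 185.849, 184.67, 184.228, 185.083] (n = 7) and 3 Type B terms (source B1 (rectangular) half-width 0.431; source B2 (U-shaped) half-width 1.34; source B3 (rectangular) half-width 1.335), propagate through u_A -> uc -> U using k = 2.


mean = (184.598 + 184.614 + 184.469 + 185.849 + 184.67 + 184.228 + 185.083) / 7 = 184.7872857
s = sqrt(sum((x - mean)^2)/(n-1)) = 0.53360463
u_A = s / sqrt(n) = 0.53360463 / sqrt(7) = 0.20168359
u_B1 = 0.431 / sqrt(3) = 0.24883797
u_B2 = 1.34 / sqrt(2) = 0.94752309
u_B3 = 1.335 / sqrt(3) = 0.77076261
uc = sqrt(0.20168359^2 + 0.24883797^2 + 0.94752309^2 + 0.77076261^2) = 1.2627239
U = k * uc = 2 * 1.2627239
U = 2.5254

2.5254


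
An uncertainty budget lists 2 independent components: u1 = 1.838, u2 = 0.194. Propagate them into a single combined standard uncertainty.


uc = sqrt(1.838^2 + 0.194^2)
uc = sqrt(3.41588)
uc = 1.8482

1.8482


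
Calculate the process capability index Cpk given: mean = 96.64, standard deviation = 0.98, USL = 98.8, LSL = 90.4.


Cpu = (USL - mean) / (3*sigma) = (98.8 - 96.64) / (3*0.98) = 0.7347
Cpl = (mean - LSL) / (3*sigma) = (96.64 - 90.4) / (3*0.98) = 2.1224
Cpk = min(Cpu, Cpl) = 0.7347

0.7347


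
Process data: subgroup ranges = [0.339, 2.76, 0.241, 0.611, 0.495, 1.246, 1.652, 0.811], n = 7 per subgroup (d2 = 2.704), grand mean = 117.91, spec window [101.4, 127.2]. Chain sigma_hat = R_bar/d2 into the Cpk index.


R_bar = (0.339 + 2.76 + 0.241 + 0.611 + 0.495 + 1.246 + 1.652 + 0.811) / 8 = 1.019375
sigma = R_bar / d2 = 1.019375 / 2.704 = 0.3769878
Cp = (USL - LSL)/(6*sigma) = (127.2 - 101.4)/(6*0.3769878) = 11.4062
Cpu = (127.2 - 117.91)/(3*0.3769878) = 8.2142
Cpl = (117.91 - 101.4)/(3*0.3769878) = 14.5982
Cpk = min(Cpu, Cpl) = 8.2142

8.2142


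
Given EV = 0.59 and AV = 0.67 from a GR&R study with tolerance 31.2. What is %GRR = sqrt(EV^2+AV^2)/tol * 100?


GRR = sqrt(EV^2 + AV^2) = sqrt(0.59^2 + 0.67^2) = 0.89274856
%GRR = GRR / tol * 100 = 0.89274856 / 31.2 * 100
%GRR = 2.8614

2.8614


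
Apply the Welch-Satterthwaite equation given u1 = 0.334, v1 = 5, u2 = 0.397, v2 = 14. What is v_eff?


uc = sqrt(u1^2 + u2^2) = sqrt(0.334^2 + 0.397^2) = 0.51881114
v_eff = uc^4 / (u1^4/v1 + u2^4/v2)
= 0.51881114^4 / (0.334^4/5 + 0.397^4/14)
= 0.072449797 / 0.0042632766
v_eff = 16.9939

16.9939


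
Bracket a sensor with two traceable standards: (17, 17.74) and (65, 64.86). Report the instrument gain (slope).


slope = (y2 - y1) / (x2 - x1)
= (64.86 - 17.74) / (65 - 17)
= 47.1200 / 48
= 0.9817

0.9817


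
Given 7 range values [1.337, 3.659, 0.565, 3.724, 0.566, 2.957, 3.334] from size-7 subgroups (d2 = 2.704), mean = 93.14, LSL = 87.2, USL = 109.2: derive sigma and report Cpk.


R_bar = (1.337 + 3.659 + 0.565 + 3.724 + 0.566 + 2.957 + 3.334) / 7 = 2.306
sigma = R_bar / d2 = 2.306 / 2.704 = 0.85281065
Cp = (USL - LSL)/(6*sigma) = (109.2 - 87.2)/(6*0.85281065) = 4.2995
Cpu = (109.2 - 93.14)/(3*0.85281065) = 6.2773
Cpl = (93.14 - 87.2)/(3*0.85281065) = 2.3217
Cpk = min(Cpu, Cpl) = 2.3217

2.3217


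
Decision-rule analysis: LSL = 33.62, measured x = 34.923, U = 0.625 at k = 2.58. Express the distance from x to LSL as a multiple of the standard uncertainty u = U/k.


u = U / k = 0.625 / 2.58 = 0.24224806
margin = |LSL - x| = |33.62 - 34.923| = 1.303
z = margin / u = 1.303 / 0.24224806
z = 5.3788

5.3788


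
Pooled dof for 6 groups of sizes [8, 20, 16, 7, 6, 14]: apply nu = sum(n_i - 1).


nu = sum_i (n_i - 1)
nu = ((8 - 1) + (20 - 1) + (16 - 1) + (7 - 1) + (6 - 1) + (14 - 1))
nu = 7 + 19 + 15 + 6 + 5 + 13
nu = 65

65


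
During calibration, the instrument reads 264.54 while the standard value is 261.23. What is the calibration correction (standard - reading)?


Correction = standard - reading
= 261.23 - 264.54
= -3.3100

-3.3100


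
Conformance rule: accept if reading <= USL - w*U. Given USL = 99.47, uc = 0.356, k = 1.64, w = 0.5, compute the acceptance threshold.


U = k * uc = 1.64 * 0.356 = 0.58384
guard band g = w * U = 0.5 * 0.58384 = 0.29192
AL = USL - g = 99.47 - 0.29192
AL = 99.1781

99.1781


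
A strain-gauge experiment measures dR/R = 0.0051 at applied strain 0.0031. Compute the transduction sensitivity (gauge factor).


GF = (dR/R) / epsilon
= 0.0051 / 0.0031
= 1.6452

1.6452


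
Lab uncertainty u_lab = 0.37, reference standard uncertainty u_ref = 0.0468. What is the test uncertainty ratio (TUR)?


TUR = u_lab / u_ref
= 0.37 / 0.0468
= 7.9060

7.9060


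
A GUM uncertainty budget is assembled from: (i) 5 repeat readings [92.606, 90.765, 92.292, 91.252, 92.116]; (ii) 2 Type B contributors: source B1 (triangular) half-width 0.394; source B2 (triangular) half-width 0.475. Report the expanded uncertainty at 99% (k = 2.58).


mean = (92.606 + 90.765 + 92.292 + 91.252 + 92.116) / 5 = 91.8062
s = sqrt(sum((x - mean)^2)/(n-1)) = 0.76858519
u_A = s / sqrt(n) = 0.76858519 / sqrt(5) = 0.34372175
u_B1 = 0.394 / sqrt(6) = 0.16084983
u_B2 = 0.475 / sqrt(6) = 0.19391794
uc = sqrt(0.34372175^2 + 0.16084983^2 + 0.19391794^2) = 0.42617071
U = k * uc = 2.58 * 0.42617071
U = 1.0995

1.0995


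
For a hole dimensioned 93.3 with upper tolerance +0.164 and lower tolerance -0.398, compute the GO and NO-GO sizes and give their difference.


GO = nominal - lower_tol (smallest hole = maximum material condition)
GO = 93.3 - 0.398 = 92.902
NO-GO = nominal + upper_tol (largest hole = least material condition)
NO-GO = 93.3 + 0.164 = 93.464
spread = NO-GO - GO = 93.464 - 92.902 = 0.5620

0.5620


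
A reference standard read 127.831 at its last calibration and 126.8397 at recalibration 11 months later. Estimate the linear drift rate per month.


rate = (v2 - v1) / months
= (126.8397 - 127.831) / 11
= -0.9913 / 11
= -0.0901

-0.0901


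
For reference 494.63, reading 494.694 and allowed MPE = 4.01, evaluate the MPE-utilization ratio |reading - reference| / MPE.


e = indication - reference = 494.694 - 494.63 = 0.0640
|e| = 0.0640
ratio = |e| / MPE = 0.0640 / 4.01
ratio = 0.0160

0.0160


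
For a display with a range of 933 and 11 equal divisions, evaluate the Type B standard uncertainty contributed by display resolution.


resolution = range / divisions
resolution = 933 / 11 = 84.818182
u_res = resolution / (2*sqrt(3))
u_res = 84.818182 / 3.4641016
u_res = 24.4849

24.4849


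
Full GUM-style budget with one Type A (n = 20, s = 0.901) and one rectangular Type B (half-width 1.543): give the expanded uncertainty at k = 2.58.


u_A = s / sqrt(n) = 0.901 / sqrt(20) = 0.20146972
u_B = half_width / sqrt(3) = 1.543 / sqrt(3) = 0.89085147
uc = sqrt(u_A^2 + u_B^2) = sqrt(0.20146972^2 + 0.89085147^2) = 0.913349
U = k * uc = 2.58 * 0.913349
U = 2.3564

2.3564


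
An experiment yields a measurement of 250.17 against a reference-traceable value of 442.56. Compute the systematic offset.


Systematic error = measured - true
= 250.17 - 442.56
= -192.3900

-192.3900


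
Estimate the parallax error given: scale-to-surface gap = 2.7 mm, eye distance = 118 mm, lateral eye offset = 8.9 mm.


error = h * offset / d
= 2.7 * 8.9 / 118
= 0.2036

0.2036


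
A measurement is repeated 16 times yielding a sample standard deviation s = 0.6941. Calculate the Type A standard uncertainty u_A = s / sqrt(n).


u_A = s / sqrt(n)
u_A = 0.6941 / sqrt(16)
u_A = 0.6941 / 4
u_A = 0.1735

0.1735


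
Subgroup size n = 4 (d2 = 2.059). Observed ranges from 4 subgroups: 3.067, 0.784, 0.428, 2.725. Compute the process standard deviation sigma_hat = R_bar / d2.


R_bar = (3.067 + 0.784 + 0.428 + 2.725) / 4
R_bar = 7.004 / 4 = 1.751
sigma_hat = R_bar / d2 = 1.751 / 2.059 = 0.8504

0.8504


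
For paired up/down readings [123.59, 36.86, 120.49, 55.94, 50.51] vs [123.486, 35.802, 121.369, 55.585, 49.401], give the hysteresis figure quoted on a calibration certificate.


|123.59 - 123.486| = 0.1040
|36.86 - 35.802| = 1.0580
|120.49 - 121.369| = 0.8790
|55.94 - 55.585| = 0.3550
|50.51 - 49.401| = 1.1090
hysteresis = max(diffs) = 1.1090

1.1090


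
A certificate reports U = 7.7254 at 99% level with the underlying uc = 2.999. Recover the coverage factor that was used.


k = U / uc
k = 7.7254 / 2.999
k = 2.576

2.576


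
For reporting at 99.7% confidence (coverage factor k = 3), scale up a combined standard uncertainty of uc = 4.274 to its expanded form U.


U = k * uc
U = 3 * 4.274
U = 12.8220

12.8220


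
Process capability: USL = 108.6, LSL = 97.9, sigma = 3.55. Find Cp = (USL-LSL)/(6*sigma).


Cp = (USL - LSL) / (6 * sigma)
= (108.6 - 97.9) / (6 * 3.55)
= 10.7000 / 21.3000
= 0.5023

0.5023


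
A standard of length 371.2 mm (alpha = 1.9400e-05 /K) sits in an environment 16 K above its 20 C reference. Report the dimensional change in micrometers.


dL = L * alpha * dT
= 371.2 * 1.9400e-05 * 16
= 0.1152205 mm
dL_um = 0.1152205 * 1000 = 115.2205 um

115.2205


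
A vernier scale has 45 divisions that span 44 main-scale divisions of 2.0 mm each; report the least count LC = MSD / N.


LC = MSD / n_div
= 2.0 / 45
= 0.0444

0.0444


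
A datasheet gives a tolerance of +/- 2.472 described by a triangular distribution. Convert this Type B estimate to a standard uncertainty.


u_B = half_width / sqrt(6)
u_B = 2.472 / 2.4494897
u_B = 1.0092

1.0092


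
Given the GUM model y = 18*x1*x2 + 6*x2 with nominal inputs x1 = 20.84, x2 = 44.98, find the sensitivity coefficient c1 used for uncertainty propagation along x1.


y = 18*x1*x2 + 6*x2
dy/dx1 = 18*x2
Evaluate at x2 = 44.98: c1 = 18 * 44.98
c1 = 809.6400

809.6400


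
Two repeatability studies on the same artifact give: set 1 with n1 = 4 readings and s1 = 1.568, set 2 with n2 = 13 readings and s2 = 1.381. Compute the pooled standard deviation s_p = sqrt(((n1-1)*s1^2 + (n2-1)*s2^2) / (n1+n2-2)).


s_p = sqrt(((n1-1)*s1^2 + (n2-1)*s2^2) / (n1+n2-2))
numerator = (4-1)*1.568^2 + (13-1)*1.381^2 = 7.375872 + 22.885932 = 30.261804
denominator = 4 + 13 - 2 = 15
s_p^2 = 30.261804 / 15 = 2.0174536
s_p = sqrt(2.0174536) = 1.4204

1.4204


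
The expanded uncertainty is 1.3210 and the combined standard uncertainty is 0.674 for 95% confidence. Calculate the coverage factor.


k = U / uc
k = 1.3210 / 0.674
k = 1.96

1.96


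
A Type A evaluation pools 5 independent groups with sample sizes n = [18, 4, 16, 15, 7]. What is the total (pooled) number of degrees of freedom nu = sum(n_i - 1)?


nu = sum_i (n_i - 1)
nu = ((18 - 1) + (4 - 1) + (16 - 1) + (15 - 1) + (7 - 1))
nu = 17 + 3 + 15 + 14 + 6
nu = 55

55


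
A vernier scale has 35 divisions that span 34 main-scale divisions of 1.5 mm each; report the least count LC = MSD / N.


LC = MSD / n_div
= 1.5 / 35
= 0.0429

0.0429


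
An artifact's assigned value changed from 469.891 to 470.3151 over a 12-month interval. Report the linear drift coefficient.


rate = (v2 - v1) / months
= (470.3151 - 469.891) / 12
= 0.4241 / 12
= 0.0353

0.0353


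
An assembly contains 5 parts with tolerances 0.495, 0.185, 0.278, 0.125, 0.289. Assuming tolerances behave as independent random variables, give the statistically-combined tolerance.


RSS = sqrt(0.495^2 + 0.185^2 + 0.278^2 + 0.125^2 + 0.289^2)
= sqrt(0.45568)
= 0.6750

0.6750


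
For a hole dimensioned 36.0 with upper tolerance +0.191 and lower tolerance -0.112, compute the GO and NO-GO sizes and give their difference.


GO = nominal - lower_tol (smallest hole = maximum material condition)
GO = 36.0 - 0.112 = 35.888
NO-GO = nominal + upper_tol (largest hole = least material condition)
NO-GO = 36.0 + 0.191 = 36.191
spread = NO-GO - GO = 36.191 - 35.888 = 0.3030

0.3030


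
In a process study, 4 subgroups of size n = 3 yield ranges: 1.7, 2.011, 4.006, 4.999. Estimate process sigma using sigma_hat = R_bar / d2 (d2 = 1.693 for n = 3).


R_bar = (1.7 + 2.011 + 4.006 + 4.999) / 4
R_bar = 12.716 / 4 = 3.179
sigma_hat = R_bar / d2 = 3.179 / 1.693 = 1.8777

1.8777


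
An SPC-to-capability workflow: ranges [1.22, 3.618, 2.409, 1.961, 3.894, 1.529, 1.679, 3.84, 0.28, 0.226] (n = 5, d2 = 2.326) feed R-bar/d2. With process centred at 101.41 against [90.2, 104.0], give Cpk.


R_bar = (1.22 + 3.618 + 2.409 + 1.961 + 3.894 + 1.529 + 1.679 + 3.84 + 0.28 + 0.226) / 10 = 2.0656
sigma = R_bar / d2 = 2.0656 / 2.326 = 0.88804815
Cp = (USL - LSL)/(6*sigma) = (104.0 - 90.2)/(6*0.88804815) = 2.5899
Cpu = (104.0 - 101.41)/(3*0.88804815) = 0.9722
Cpl = (101.41 - 90.2)/(3*0.88804815) = 4.2077
Cpk = min(Cpu, Cpl) = 0.9722

0.9722


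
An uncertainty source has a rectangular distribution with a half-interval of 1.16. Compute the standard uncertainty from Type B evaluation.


u_B = half_width / sqrt(3)
u_B = 1.16 / 1.7320508
u_B = 0.6697

0.6697


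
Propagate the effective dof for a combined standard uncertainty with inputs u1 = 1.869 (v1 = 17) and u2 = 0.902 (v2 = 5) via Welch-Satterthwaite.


uc = sqrt(u1^2 + u2^2) = sqrt(1.869^2 + 0.902^2) = 2.0752747
v_eff = uc^4 / (u1^4/v1 + u2^4/v2)
= 2.0752747^4 / (1.869^4/17 + 0.902^4/5)
= 18.548225 / 0.85016522
v_eff = 21.8172

21.8172


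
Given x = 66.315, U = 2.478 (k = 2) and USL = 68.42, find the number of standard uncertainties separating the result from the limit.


u = U / k = 2.478 / 2 = 1.239
margin = |USL - x| = |68.42 - 66.315| = 2.105
z = margin / u = 2.105 / 1.239
z = 1.6990

1.6990


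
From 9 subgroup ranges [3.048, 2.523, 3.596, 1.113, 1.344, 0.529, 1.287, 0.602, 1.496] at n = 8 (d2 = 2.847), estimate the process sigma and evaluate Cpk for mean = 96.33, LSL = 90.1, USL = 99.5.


R_bar = (3.048 + 2.523 + 3.596 + 1.113 + 1.344 + 0.529 + 1.287 + 0.602 + 1.496) / 9 = 1.7264444
sigma = R_bar / d2 = 1.7264444 / 2.847 = 0.60640829
Cp = (USL - LSL)/(6*sigma) = (99.5 - 90.1)/(6*0.60640829) = 2.5835
Cpu = (99.5 - 96.33)/(3*0.60640829) = 1.7425
Cpl = (96.33 - 90.1)/(3*0.60640829) = 3.4245
Cpk = min(Cpu, Cpl) = 1.7425

1.7425


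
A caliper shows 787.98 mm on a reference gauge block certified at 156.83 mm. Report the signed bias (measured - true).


Systematic error = measured - true
= 787.98 - 156.83
= 631.1500

631.1500


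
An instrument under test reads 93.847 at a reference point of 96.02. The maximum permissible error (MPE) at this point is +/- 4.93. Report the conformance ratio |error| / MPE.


e = indication - reference = 93.847 - 96.02 = -2.1730
|e| = 2.1730
ratio = |e| / MPE = 2.1730 / 4.93
ratio = 0.4408

0.4408


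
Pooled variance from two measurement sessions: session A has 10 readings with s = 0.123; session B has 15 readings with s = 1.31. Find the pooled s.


s_p = sqrt(((n1-1)*s1^2 + (n2-1)*s2^2) / (n1+n2-2))
numerator = (10-1)*0.123^2 + (15-1)*1.31^2 = 0.136161 + 24.0254 = 24.161561
denominator = 10 + 15 - 2 = 23
s_p^2 = 24.161561 / 23 = 1.0505027
s_p = sqrt(1.0505027) = 1.0249

1.0249


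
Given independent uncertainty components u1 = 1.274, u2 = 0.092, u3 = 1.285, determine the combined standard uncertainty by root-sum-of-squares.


uc = sqrt(1.274^2 + 0.092^2 + 1.285^2)
uc = sqrt(3.282765)
uc = 1.8118

1.8118


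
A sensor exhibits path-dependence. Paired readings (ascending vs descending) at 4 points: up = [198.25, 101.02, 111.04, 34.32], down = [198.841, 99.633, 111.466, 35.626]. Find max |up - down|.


|198.25 - 198.841| = 0.5910
|101.02 - 99.633| = 1.3870
|111.04 - 111.466| = 0.4260
|34.32 - 35.626| = 1.3060
hysteresis = max(diffs) = 1.3870

1.3870


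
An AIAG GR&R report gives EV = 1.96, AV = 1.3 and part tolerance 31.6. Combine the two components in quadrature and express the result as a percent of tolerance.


GRR = sqrt(EV^2 + AV^2) = sqrt(1.96^2 + 1.3^2) = 2.3519354
%GRR = GRR / tol * 100 = 2.3519354 / 31.6 * 100
%GRR = 7.4428

7.4428


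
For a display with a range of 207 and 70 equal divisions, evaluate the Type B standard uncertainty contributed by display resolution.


resolution = range / divisions
resolution = 207 / 70 = 2.9571429
u_res = resolution / (2*sqrt(3))
u_res = 2.9571429 / 3.4641016
u_res = 0.8537

0.8537


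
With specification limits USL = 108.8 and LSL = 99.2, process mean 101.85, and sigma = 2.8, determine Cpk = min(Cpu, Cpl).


Cpu = (USL - mean) / (3*sigma) = (108.8 - 101.85) / (3*2.8) = 0.8274
Cpl = (mean - LSL) / (3*sigma) = (101.85 - 99.2) / (3*2.8) = 0.3155
Cpk = min(Cpu, Cpl) = 0.3155

0.3155


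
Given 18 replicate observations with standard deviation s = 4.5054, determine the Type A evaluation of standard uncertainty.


u_A = s / sqrt(n)
u_A = 4.5054 / sqrt(18)
u_A = 4.5054 / 4.2426407
u_A = 1.0619

1.0619


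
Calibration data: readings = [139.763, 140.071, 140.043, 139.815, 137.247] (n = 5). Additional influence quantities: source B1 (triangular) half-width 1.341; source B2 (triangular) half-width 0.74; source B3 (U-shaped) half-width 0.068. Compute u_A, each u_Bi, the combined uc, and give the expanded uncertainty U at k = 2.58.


mean = (139.763 + 140.071 + 140.043 + 139.815 + 137.247) / 5 = 139.3878
s = sqrt(sum((x - mean)^2)/(n-1)) = 1.2044033
u_A = s / sqrt(n) = 1.2044033 / sqrt(5) = 0.53862553
u_B1 = 1.341 / sqrt(6) = 0.54746096
u_B2 = 0.74 / sqrt(6) = 0.30210373
u_B3 = 0.068 / sqrt(2) = 0.048083261
uc = sqrt(0.53862553^2 + 0.54746096^2 + 0.30210373^2 + 0.048083261^2) = 0.82668593
U = k * uc = 2.58 * 0.82668593
U = 2.1328

2.1328


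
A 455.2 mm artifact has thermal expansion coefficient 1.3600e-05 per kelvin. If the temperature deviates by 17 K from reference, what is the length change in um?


dL = L * alpha * dT
= 455.2 * 1.3600e-05 * 17
= 0.1052422 mm
dL_um = 0.1052422 * 1000 = 105.2422 um

105.2422


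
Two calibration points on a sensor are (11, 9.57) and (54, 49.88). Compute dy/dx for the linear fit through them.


slope = (y2 - y1) / (x2 - x1)
= (49.88 - 9.57) / (54 - 11)
= 40.3100 / 43
= 0.9374

0.9374


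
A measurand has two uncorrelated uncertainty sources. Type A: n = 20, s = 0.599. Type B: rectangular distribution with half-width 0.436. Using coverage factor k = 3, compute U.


u_A = s / sqrt(n) = 0.599 / sqrt(20) = 0.13394047
u_B = half_width / sqrt(3) = 0.436 / sqrt(3) = 0.25172472
uc = sqrt(u_A^2 + u_B^2) = sqrt(0.13394047^2 + 0.25172472^2) = 0.28514099
U = k * uc = 3 * 0.28514099
U = 0.8554

0.8554


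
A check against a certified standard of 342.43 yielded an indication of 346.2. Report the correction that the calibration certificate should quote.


Correction = standard - reading
= 342.43 - 346.2
= -3.7700

-3.7700


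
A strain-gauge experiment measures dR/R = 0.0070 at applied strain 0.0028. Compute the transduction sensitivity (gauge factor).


GF = (dR/R) / epsilon
= 0.0070 / 0.0028
= 2.5000

2.5000


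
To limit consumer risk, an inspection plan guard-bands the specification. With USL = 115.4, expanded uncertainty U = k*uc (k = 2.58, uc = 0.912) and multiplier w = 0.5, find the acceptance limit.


U = k * uc = 2.58 * 0.912 = 2.35296
guard band g = w * U = 0.5 * 2.35296 = 1.17648
AL = USL - g = 115.4 - 1.17648
AL = 114.2235

114.2235


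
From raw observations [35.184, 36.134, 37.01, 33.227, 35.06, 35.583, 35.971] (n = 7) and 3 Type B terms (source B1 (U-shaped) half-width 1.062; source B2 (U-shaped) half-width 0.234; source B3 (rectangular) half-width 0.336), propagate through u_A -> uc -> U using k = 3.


mean = (35.184 + 36.134 + 37.01 + 33.227 + 35.06 + 35.583 + 35.971) / 7 = 35.45271429
s = sqrt(sum((x - mean)^2)/(n-1)) = 1.1800508
u_A = s / sqrt(n) = 1.1800508 / sqrt(7) = 0.44601728
u_B1 = 1.062 / sqrt(2) = 0.7509474
u_B2 = 0.234 / sqrt(2) = 0.16546299
u_B3 = 0.336 / sqrt(3) = 0.19398969
uc = sqrt(0.44601728^2 + 0.7509474^2 + 0.16546299^2 + 0.19398969^2) = 0.90987
U = k * uc = 3 * 0.90987
U = 2.7296

2.7296


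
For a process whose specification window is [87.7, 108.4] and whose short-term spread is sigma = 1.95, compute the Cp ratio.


Cp = (USL - LSL) / (6 * sigma)
= (108.4 - 87.7) / (6 * 1.95)
= 20.7000 / 11.7000
= 1.7692

1.7692


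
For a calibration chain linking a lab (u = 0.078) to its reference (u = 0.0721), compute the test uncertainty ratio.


TUR = u_lab / u_ref
= 0.078 / 0.0721
= 1.0818

1.0818


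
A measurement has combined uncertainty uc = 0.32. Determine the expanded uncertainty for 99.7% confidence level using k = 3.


U = k * uc
U = 3 * 0.32
U = 0.9600

0.9600


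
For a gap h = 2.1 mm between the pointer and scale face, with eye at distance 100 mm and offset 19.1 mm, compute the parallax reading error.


error = h * offset / d
= 2.1 * 19.1 / 100
= 0.4011

0.4011


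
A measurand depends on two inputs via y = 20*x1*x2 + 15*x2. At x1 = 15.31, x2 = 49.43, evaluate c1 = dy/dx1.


y = 20*x1*x2 + 15*x2
dy/dx1 = 20*x2
Evaluate at x2 = 49.43: c1 = 20 * 49.43
c1 = 988.6000

988.6000


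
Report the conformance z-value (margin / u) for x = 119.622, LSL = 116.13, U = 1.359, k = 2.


u = U / k = 1.359 / 2 = 0.6795
margin = |LSL - x| = |116.13 - 119.622| = 3.492
z = margin / u = 3.492 / 0.6795
z = 5.1391

5.1391


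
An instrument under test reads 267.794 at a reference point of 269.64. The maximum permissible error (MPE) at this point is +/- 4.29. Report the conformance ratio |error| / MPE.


e = indication - reference = 267.794 - 269.64 = -1.8460
|e| = 1.8460
ratio = |e| / MPE = 1.8460 / 4.29
ratio = 0.4303

0.4303


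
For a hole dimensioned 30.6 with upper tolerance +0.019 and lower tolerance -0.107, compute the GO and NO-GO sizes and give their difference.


GO = nominal - lower_tol (smallest hole = maximum material condition)
GO = 30.6 - 0.107 = 30.493
NO-GO = nominal + upper_tol (largest hole = least material condition)
NO-GO = 30.6 + 0.019 = 30.619
spread = NO-GO - GO = 30.619 - 30.493 = 0.1260

0.1260


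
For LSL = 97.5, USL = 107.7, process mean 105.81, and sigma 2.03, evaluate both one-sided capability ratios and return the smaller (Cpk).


Cpu = (USL - mean) / (3*sigma) = (107.7 - 105.81) / (3*2.03) = 0.3103
Cpl = (mean - LSL) / (3*sigma) = (105.81 - 97.5) / (3*2.03) = 1.3645
Cpk = min(Cpu, Cpl) = 0.3103

0.3103


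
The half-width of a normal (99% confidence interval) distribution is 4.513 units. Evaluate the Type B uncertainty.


u_B = half_width / 2.576
u_B = 4.513 / 2.576
u_B = 1.7519

1.7519


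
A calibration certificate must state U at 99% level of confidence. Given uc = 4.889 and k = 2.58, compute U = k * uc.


U = k * uc
U = 2.58 * 4.889
U = 12.6136

12.6136


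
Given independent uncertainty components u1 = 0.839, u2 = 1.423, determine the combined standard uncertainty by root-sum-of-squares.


uc = sqrt(0.839^2 + 1.423^2)
uc = sqrt(2.72885)
uc = 1.6519

1.6519
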